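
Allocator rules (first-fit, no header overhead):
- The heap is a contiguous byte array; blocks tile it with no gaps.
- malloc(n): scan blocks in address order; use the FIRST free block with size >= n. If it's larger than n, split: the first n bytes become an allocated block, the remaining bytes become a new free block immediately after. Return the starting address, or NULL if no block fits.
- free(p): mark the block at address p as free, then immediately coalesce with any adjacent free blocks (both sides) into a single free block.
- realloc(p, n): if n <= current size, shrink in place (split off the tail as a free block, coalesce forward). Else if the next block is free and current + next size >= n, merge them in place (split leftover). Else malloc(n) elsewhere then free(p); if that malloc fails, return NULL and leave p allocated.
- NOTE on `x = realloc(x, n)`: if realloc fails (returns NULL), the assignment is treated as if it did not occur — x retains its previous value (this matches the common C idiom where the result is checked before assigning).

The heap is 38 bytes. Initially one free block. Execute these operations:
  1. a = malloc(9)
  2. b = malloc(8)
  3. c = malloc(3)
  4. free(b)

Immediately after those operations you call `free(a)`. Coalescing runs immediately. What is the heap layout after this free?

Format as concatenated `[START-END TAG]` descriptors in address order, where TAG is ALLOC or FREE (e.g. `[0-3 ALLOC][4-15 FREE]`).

Op 1: a = malloc(9) -> a = 0; heap: [0-8 ALLOC][9-37 FREE]
Op 2: b = malloc(8) -> b = 9; heap: [0-8 ALLOC][9-16 ALLOC][17-37 FREE]
Op 3: c = malloc(3) -> c = 17; heap: [0-8 ALLOC][9-16 ALLOC][17-19 ALLOC][20-37 FREE]
Op 4: free(b) -> (freed b); heap: [0-8 ALLOC][9-16 FREE][17-19 ALLOC][20-37 FREE]
free(a): a = 0 -> block [0-8 ALLOC]; mark free, coalesce with adjacent free neighbors -> [0-16 FREE][17-19 ALLOC][20-37 FREE]

Answer: [0-16 FREE][17-19 ALLOC][20-37 FREE]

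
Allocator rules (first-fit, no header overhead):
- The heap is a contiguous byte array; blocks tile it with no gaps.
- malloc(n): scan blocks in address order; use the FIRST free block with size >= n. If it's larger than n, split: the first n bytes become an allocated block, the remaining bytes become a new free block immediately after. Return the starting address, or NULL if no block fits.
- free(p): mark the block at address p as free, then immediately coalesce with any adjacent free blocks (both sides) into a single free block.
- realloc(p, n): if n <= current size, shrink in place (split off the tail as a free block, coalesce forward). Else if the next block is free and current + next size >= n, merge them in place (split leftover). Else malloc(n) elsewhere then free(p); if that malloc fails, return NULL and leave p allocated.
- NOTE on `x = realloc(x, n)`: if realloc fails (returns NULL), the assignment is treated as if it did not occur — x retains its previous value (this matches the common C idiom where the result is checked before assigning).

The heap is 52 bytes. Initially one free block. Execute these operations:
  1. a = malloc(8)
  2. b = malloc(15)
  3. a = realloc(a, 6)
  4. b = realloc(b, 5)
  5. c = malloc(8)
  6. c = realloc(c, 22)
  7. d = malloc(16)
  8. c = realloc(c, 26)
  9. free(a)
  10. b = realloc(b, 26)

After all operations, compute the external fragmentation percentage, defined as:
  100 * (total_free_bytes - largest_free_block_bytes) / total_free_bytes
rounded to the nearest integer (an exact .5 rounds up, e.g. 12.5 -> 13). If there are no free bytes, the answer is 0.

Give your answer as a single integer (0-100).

Answer: 11

Derivation:
Op 1: a = malloc(8) -> a = 0; heap: [0-7 ALLOC][8-51 FREE]
Op 2: b = malloc(15) -> b = 8; heap: [0-7 ALLOC][8-22 ALLOC][23-51 FREE]
Op 3: a = realloc(a, 6) -> a = 0; heap: [0-5 ALLOC][6-7 FREE][8-22 ALLOC][23-51 FREE]
Op 4: b = realloc(b, 5) -> b = 8; heap: [0-5 ALLOC][6-7 FREE][8-12 ALLOC][13-51 FREE]
Op 5: c = malloc(8) -> c = 13; heap: [0-5 ALLOC][6-7 FREE][8-12 ALLOC][13-20 ALLOC][21-51 FREE]
Op 6: c = realloc(c, 22) -> c = 13; heap: [0-5 ALLOC][6-7 FREE][8-12 ALLOC][13-34 ALLOC][35-51 FREE]
Op 7: d = malloc(16) -> d = 35; heap: [0-5 ALLOC][6-7 FREE][8-12 ALLOC][13-34 ALLOC][35-50 ALLOC][51-51 FREE]
Op 8: c = realloc(c, 26) -> NULL (c unchanged); heap: [0-5 ALLOC][6-7 FREE][8-12 ALLOC][13-34 ALLOC][35-50 ALLOC][51-51 FREE]
Op 9: free(a) -> (freed a); heap: [0-7 FREE][8-12 ALLOC][13-34 ALLOC][35-50 ALLOC][51-51 FREE]
Op 10: b = realloc(b, 26) -> NULL (b unchanged); heap: [0-7 FREE][8-12 ALLOC][13-34 ALLOC][35-50 ALLOC][51-51 FREE]
Free blocks: [8 1] total_free=9 largest=8 -> 100*(9-8)/9 = 100/9 ≈ 11.111 -> rounds to 11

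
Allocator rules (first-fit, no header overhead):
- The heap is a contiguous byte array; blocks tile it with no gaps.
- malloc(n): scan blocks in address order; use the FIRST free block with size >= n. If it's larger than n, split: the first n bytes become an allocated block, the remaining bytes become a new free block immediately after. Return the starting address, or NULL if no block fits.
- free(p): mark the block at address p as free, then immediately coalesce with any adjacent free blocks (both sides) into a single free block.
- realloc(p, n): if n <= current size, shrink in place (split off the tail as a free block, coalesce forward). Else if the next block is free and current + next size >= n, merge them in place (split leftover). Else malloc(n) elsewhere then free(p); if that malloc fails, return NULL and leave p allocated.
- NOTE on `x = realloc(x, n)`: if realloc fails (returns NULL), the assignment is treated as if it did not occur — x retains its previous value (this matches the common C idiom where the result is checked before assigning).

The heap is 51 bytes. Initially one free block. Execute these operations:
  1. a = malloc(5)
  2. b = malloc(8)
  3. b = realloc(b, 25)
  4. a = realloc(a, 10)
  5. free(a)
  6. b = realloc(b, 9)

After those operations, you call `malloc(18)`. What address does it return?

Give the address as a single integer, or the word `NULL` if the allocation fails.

Answer: 14

Derivation:
Op 1: a = malloc(5) -> a = 0; heap: [0-4 ALLOC][5-50 FREE]
Op 2: b = malloc(8) -> b = 5; heap: [0-4 ALLOC][5-12 ALLOC][13-50 FREE]
Op 3: b = realloc(b, 25) -> b = 5; heap: [0-4 ALLOC][5-29 ALLOC][30-50 FREE]
Op 4: a = realloc(a, 10) -> a = 30; heap: [0-4 FREE][5-29 ALLOC][30-39 ALLOC][40-50 FREE]
Op 5: free(a) -> (freed a); heap: [0-4 FREE][5-29 ALLOC][30-50 FREE]
Op 6: b = realloc(b, 9) -> b = 5; heap: [0-4 FREE][5-13 ALLOC][14-50 FREE]
malloc(18): first-fit scan over [0-4 FREE][5-13 ALLOC][14-50 FREE] -> 14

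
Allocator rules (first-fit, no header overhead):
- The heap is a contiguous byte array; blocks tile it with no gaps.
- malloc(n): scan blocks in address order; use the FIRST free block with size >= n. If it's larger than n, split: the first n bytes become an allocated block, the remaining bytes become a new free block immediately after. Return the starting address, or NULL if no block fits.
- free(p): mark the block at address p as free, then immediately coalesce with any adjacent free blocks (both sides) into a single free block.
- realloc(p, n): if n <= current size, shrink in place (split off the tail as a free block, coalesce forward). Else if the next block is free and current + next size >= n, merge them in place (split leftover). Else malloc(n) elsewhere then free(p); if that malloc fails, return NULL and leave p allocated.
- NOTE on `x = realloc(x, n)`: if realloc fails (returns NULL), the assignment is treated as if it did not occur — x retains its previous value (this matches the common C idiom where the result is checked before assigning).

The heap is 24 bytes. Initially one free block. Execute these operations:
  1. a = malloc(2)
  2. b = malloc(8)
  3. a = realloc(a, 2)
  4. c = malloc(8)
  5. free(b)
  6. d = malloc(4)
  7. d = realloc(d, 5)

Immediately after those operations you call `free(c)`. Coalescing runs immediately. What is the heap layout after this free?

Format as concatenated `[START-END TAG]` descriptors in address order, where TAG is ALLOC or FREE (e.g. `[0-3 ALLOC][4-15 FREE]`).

Answer: [0-1 ALLOC][2-6 ALLOC][7-23 FREE]

Derivation:
Op 1: a = malloc(2) -> a = 0; heap: [0-1 ALLOC][2-23 FREE]
Op 2: b = malloc(8) -> b = 2; heap: [0-1 ALLOC][2-9 ALLOC][10-23 FREE]
Op 3: a = realloc(a, 2) -> a = 0; heap: [0-1 ALLOC][2-9 ALLOC][10-23 FREE]
Op 4: c = malloc(8) -> c = 10; heap: [0-1 ALLOC][2-9 ALLOC][10-17 ALLOC][18-23 FREE]
Op 5: free(b) -> (freed b); heap: [0-1 ALLOC][2-9 FREE][10-17 ALLOC][18-23 FREE]
Op 6: d = malloc(4) -> d = 2; heap: [0-1 ALLOC][2-5 ALLOC][6-9 FREE][10-17 ALLOC][18-23 FREE]
Op 7: d = realloc(d, 5) -> d = 2; heap: [0-1 ALLOC][2-6 ALLOC][7-9 FREE][10-17 ALLOC][18-23 FREE]
free(c): c = 10 -> block [10-17 ALLOC]; mark free, coalesce with adjacent free neighbors -> [0-1 ALLOC][2-6 ALLOC][7-23 FREE]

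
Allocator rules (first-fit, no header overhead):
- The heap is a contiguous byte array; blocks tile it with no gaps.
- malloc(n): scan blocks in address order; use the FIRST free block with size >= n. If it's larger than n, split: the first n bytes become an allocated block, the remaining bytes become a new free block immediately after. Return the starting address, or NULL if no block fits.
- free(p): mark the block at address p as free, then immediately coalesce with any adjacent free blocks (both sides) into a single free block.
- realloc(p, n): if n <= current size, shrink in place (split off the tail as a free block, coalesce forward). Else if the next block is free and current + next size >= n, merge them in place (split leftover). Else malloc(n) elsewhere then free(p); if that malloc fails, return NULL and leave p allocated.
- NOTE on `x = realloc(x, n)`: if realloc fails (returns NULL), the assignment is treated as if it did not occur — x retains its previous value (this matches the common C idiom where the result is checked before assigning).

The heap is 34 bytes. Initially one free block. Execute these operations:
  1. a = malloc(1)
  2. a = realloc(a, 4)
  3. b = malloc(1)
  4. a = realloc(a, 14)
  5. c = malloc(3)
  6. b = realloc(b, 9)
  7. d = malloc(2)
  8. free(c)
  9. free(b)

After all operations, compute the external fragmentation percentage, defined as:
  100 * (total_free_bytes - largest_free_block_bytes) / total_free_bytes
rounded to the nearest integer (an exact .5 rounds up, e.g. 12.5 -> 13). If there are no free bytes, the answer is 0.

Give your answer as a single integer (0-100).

Op 1: a = malloc(1) -> a = 0; heap: [0-0 ALLOC][1-33 FREE]
Op 2: a = realloc(a, 4) -> a = 0; heap: [0-3 ALLOC][4-33 FREE]
Op 3: b = malloc(1) -> b = 4; heap: [0-3 ALLOC][4-4 ALLOC][5-33 FREE]
Op 4: a = realloc(a, 14) -> a = 5; heap: [0-3 FREE][4-4 ALLOC][5-18 ALLOC][19-33 FREE]
Op 5: c = malloc(3) -> c = 0; heap: [0-2 ALLOC][3-3 FREE][4-4 ALLOC][5-18 ALLOC][19-33 FREE]
Op 6: b = realloc(b, 9) -> b = 19; heap: [0-2 ALLOC][3-4 FREE][5-18 ALLOC][19-27 ALLOC][28-33 FREE]
Op 7: d = malloc(2) -> d = 3; heap: [0-2 ALLOC][3-4 ALLOC][5-18 ALLOC][19-27 ALLOC][28-33 FREE]
Op 8: free(c) -> (freed c); heap: [0-2 FREE][3-4 ALLOC][5-18 ALLOC][19-27 ALLOC][28-33 FREE]
Op 9: free(b) -> (freed b); heap: [0-2 FREE][3-4 ALLOC][5-18 ALLOC][19-33 FREE]
Free blocks: [3 15] total_free=18 largest=15 -> 100*(18-15)/18 = 300/18 ≈ 16.667 -> rounds to 17

Answer: 17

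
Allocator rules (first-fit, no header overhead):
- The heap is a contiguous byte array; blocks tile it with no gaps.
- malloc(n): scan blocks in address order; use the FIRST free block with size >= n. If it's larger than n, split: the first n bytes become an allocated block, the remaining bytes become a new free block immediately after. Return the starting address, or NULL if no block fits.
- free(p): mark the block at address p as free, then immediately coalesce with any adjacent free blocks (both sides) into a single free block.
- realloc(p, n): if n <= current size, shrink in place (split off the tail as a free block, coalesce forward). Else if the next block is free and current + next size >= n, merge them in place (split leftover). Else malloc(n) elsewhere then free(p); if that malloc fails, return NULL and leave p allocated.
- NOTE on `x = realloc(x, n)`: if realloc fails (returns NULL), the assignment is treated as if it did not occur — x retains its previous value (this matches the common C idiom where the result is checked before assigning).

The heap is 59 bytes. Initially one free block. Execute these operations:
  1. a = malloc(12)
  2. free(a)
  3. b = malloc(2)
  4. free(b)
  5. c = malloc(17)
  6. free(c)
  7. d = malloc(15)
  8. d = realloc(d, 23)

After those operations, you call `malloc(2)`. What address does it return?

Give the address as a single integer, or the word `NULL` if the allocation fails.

Answer: 23

Derivation:
Op 1: a = malloc(12) -> a = 0; heap: [0-11 ALLOC][12-58 FREE]
Op 2: free(a) -> (freed a); heap: [0-58 FREE]
Op 3: b = malloc(2) -> b = 0; heap: [0-1 ALLOC][2-58 FREE]
Op 4: free(b) -> (freed b); heap: [0-58 FREE]
Op 5: c = malloc(17) -> c = 0; heap: [0-16 ALLOC][17-58 FREE]
Op 6: free(c) -> (freed c); heap: [0-58 FREE]
Op 7: d = malloc(15) -> d = 0; heap: [0-14 ALLOC][15-58 FREE]
Op 8: d = realloc(d, 23) -> d = 0; heap: [0-22 ALLOC][23-58 FREE]
malloc(2): first-fit scan over [0-22 ALLOC][23-58 FREE] -> 23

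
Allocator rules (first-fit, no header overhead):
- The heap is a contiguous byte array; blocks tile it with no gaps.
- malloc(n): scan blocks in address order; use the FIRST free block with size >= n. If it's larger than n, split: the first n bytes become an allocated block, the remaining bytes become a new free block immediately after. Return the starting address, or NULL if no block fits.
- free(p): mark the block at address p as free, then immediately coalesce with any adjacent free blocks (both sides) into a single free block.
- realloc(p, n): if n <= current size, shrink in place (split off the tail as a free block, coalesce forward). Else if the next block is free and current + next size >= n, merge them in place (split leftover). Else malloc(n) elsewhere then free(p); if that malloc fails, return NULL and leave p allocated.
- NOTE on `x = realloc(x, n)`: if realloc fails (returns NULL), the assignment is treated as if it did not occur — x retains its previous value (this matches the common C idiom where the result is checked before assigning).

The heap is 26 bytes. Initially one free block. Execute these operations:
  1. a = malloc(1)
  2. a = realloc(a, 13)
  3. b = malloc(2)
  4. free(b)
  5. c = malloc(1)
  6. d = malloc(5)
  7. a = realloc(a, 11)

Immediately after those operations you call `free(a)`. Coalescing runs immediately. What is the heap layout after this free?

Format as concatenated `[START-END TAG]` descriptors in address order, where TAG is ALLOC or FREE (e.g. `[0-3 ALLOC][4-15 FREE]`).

Op 1: a = malloc(1) -> a = 0; heap: [0-0 ALLOC][1-25 FREE]
Op 2: a = realloc(a, 13) -> a = 0; heap: [0-12 ALLOC][13-25 FREE]
Op 3: b = malloc(2) -> b = 13; heap: [0-12 ALLOC][13-14 ALLOC][15-25 FREE]
Op 4: free(b) -> (freed b); heap: [0-12 ALLOC][13-25 FREE]
Op 5: c = malloc(1) -> c = 13; heap: [0-12 ALLOC][13-13 ALLOC][14-25 FREE]
Op 6: d = malloc(5) -> d = 14; heap: [0-12 ALLOC][13-13 ALLOC][14-18 ALLOC][19-25 FREE]
Op 7: a = realloc(a, 11) -> a = 0; heap: [0-10 ALLOC][11-12 FREE][13-13 ALLOC][14-18 ALLOC][19-25 FREE]
free(a): a = 0 -> block [0-10 ALLOC]; mark free, coalesce with adjacent free neighbors -> [0-12 FREE][13-13 ALLOC][14-18 ALLOC][19-25 FREE]

Answer: [0-12 FREE][13-13 ALLOC][14-18 ALLOC][19-25 FREE]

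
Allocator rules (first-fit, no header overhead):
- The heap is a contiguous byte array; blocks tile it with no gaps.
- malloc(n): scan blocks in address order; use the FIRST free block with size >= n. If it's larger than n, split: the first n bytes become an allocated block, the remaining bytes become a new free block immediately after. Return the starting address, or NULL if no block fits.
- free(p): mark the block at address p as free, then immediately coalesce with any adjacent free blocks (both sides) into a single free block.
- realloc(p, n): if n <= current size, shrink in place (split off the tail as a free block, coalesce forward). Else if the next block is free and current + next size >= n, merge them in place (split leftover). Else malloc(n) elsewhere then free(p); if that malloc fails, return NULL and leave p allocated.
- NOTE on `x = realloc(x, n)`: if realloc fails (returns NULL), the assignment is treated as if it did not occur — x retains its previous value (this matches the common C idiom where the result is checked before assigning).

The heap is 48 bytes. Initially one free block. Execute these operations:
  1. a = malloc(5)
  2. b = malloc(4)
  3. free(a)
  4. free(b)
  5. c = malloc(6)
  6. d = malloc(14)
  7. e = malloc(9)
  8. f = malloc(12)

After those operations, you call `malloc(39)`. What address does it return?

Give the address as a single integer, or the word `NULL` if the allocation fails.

Answer: NULL

Derivation:
Op 1: a = malloc(5) -> a = 0; heap: [0-4 ALLOC][5-47 FREE]
Op 2: b = malloc(4) -> b = 5; heap: [0-4 ALLOC][5-8 ALLOC][9-47 FREE]
Op 3: free(a) -> (freed a); heap: [0-4 FREE][5-8 ALLOC][9-47 FREE]
Op 4: free(b) -> (freed b); heap: [0-47 FREE]
Op 5: c = malloc(6) -> c = 0; heap: [0-5 ALLOC][6-47 FREE]
Op 6: d = malloc(14) -> d = 6; heap: [0-5 ALLOC][6-19 ALLOC][20-47 FREE]
Op 7: e = malloc(9) -> e = 20; heap: [0-5 ALLOC][6-19 ALLOC][20-28 ALLOC][29-47 FREE]
Op 8: f = malloc(12) -> f = 29; heap: [0-5 ALLOC][6-19 ALLOC][20-28 ALLOC][29-40 ALLOC][41-47 FREE]
malloc(39): first-fit scan over [0-5 ALLOC][6-19 ALLOC][20-28 ALLOC][29-40 ALLOC][41-47 FREE] -> NULL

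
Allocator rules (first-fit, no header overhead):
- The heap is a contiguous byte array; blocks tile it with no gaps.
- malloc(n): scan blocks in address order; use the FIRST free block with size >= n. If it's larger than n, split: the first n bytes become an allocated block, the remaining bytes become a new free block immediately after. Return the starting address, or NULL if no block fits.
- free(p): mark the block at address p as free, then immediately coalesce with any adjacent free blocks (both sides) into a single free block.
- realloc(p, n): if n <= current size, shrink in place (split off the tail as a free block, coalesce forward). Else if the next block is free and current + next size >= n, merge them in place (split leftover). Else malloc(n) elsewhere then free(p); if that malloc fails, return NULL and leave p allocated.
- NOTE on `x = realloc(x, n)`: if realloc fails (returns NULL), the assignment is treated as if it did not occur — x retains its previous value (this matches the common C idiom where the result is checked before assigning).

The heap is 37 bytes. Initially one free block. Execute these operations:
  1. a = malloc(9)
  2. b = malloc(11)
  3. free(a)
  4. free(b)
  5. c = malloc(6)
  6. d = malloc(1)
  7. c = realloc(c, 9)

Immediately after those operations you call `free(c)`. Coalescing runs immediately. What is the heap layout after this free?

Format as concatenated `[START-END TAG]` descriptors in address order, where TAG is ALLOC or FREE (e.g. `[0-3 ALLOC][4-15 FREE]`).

Op 1: a = malloc(9) -> a = 0; heap: [0-8 ALLOC][9-36 FREE]
Op 2: b = malloc(11) -> b = 9; heap: [0-8 ALLOC][9-19 ALLOC][20-36 FREE]
Op 3: free(a) -> (freed a); heap: [0-8 FREE][9-19 ALLOC][20-36 FREE]
Op 4: free(b) -> (freed b); heap: [0-36 FREE]
Op 5: c = malloc(6) -> c = 0; heap: [0-5 ALLOC][6-36 FREE]
Op 6: d = malloc(1) -> d = 6; heap: [0-5 ALLOC][6-6 ALLOC][7-36 FREE]
Op 7: c = realloc(c, 9) -> c = 7; heap: [0-5 FREE][6-6 ALLOC][7-15 ALLOC][16-36 FREE]
free(c): c = 7 -> block [7-15 ALLOC]; mark free, coalesce with adjacent free neighbors -> [0-5 FREE][6-6 ALLOC][7-36 FREE]

Answer: [0-5 FREE][6-6 ALLOC][7-36 FREE]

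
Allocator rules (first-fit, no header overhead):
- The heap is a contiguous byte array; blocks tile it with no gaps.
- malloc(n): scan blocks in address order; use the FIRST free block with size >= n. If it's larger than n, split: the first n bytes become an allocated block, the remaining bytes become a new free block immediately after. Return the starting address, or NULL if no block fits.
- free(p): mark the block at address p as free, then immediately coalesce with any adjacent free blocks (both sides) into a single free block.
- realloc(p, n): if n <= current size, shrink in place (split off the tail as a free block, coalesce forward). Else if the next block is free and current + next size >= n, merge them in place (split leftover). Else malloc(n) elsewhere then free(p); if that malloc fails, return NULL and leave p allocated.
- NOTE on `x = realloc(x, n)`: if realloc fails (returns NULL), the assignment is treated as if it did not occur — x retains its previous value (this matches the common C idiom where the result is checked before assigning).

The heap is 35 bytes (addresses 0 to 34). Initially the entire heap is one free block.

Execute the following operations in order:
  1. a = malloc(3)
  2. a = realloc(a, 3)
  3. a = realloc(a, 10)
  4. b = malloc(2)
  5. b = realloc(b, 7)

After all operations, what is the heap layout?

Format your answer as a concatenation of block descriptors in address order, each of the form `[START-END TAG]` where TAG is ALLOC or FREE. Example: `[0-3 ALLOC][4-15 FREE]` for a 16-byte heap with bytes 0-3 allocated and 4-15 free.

Op 1: a = malloc(3) -> a = 0; heap: [0-2 ALLOC][3-34 FREE]
Op 2: a = realloc(a, 3) -> a = 0; heap: [0-2 ALLOC][3-34 FREE]
Op 3: a = realloc(a, 10) -> a = 0; heap: [0-9 ALLOC][10-34 FREE]
Op 4: b = malloc(2) -> b = 10; heap: [0-9 ALLOC][10-11 ALLOC][12-34 FREE]
Op 5: b = realloc(b, 7) -> b = 10; heap: [0-9 ALLOC][10-16 ALLOC][17-34 FREE]

Answer: [0-9 ALLOC][10-16 ALLOC][17-34 FREE]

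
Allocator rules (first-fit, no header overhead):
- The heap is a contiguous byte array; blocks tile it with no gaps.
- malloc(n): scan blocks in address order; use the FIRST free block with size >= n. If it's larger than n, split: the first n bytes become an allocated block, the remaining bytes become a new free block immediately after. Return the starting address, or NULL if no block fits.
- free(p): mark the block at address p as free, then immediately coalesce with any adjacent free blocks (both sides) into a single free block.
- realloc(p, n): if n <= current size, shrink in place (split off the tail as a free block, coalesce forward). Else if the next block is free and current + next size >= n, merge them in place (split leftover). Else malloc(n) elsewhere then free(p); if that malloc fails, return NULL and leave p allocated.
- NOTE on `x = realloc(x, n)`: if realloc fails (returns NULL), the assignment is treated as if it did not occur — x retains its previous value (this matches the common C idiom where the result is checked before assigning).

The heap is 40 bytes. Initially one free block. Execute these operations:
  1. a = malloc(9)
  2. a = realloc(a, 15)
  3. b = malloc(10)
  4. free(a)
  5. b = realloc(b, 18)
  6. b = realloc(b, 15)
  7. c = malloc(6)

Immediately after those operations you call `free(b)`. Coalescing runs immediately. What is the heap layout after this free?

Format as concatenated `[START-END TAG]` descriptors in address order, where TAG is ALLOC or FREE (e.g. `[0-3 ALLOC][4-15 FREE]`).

Op 1: a = malloc(9) -> a = 0; heap: [0-8 ALLOC][9-39 FREE]
Op 2: a = realloc(a, 15) -> a = 0; heap: [0-14 ALLOC][15-39 FREE]
Op 3: b = malloc(10) -> b = 15; heap: [0-14 ALLOC][15-24 ALLOC][25-39 FREE]
Op 4: free(a) -> (freed a); heap: [0-14 FREE][15-24 ALLOC][25-39 FREE]
Op 5: b = realloc(b, 18) -> b = 15; heap: [0-14 FREE][15-32 ALLOC][33-39 FREE]
Op 6: b = realloc(b, 15) -> b = 15; heap: [0-14 FREE][15-29 ALLOC][30-39 FREE]
Op 7: c = malloc(6) -> c = 0; heap: [0-5 ALLOC][6-14 FREE][15-29 ALLOC][30-39 FREE]
free(b): b = 15 -> block [15-29 ALLOC]; mark free, coalesce with adjacent free neighbors -> [0-5 ALLOC][6-39 FREE]

Answer: [0-5 ALLOC][6-39 FREE]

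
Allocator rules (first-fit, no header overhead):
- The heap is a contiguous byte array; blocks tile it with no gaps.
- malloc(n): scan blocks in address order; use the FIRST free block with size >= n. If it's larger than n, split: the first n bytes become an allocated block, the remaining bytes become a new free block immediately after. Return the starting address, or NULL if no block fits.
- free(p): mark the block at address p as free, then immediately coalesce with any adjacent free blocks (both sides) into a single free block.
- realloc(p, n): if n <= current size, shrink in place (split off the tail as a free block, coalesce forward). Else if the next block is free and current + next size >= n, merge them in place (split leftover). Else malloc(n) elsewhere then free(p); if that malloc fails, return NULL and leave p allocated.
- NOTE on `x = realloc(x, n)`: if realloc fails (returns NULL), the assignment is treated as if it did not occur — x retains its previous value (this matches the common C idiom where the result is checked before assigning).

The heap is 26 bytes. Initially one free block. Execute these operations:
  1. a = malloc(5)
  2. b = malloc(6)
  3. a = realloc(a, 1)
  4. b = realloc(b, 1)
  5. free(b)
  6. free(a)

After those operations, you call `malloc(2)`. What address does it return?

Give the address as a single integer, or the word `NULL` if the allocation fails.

Op 1: a = malloc(5) -> a = 0; heap: [0-4 ALLOC][5-25 FREE]
Op 2: b = malloc(6) -> b = 5; heap: [0-4 ALLOC][5-10 ALLOC][11-25 FREE]
Op 3: a = realloc(a, 1) -> a = 0; heap: [0-0 ALLOC][1-4 FREE][5-10 ALLOC][11-25 FREE]
Op 4: b = realloc(b, 1) -> b = 5; heap: [0-0 ALLOC][1-4 FREE][5-5 ALLOC][6-25 FREE]
Op 5: free(b) -> (freed b); heap: [0-0 ALLOC][1-25 FREE]
Op 6: free(a) -> (freed a); heap: [0-25 FREE]
malloc(2): first-fit scan over [0-25 FREE] -> 0

Answer: 0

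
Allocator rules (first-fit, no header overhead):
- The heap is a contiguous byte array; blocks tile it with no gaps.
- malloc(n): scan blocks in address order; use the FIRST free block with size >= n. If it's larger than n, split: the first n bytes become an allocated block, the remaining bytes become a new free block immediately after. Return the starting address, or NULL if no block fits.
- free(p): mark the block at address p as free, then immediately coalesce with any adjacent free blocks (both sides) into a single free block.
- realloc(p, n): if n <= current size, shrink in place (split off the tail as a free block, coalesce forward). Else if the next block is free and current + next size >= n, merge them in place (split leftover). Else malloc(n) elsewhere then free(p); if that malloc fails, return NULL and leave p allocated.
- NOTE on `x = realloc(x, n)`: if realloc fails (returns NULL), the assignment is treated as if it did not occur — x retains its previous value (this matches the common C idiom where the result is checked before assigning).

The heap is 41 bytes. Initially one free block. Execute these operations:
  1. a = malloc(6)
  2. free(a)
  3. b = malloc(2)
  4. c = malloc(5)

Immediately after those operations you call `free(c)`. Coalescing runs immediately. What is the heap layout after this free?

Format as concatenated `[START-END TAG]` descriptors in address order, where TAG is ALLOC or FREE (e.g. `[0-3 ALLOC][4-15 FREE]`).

Op 1: a = malloc(6) -> a = 0; heap: [0-5 ALLOC][6-40 FREE]
Op 2: free(a) -> (freed a); heap: [0-40 FREE]
Op 3: b = malloc(2) -> b = 0; heap: [0-1 ALLOC][2-40 FREE]
Op 4: c = malloc(5) -> c = 2; heap: [0-1 ALLOC][2-6 ALLOC][7-40 FREE]
free(c): c = 2 -> block [2-6 ALLOC]; mark free, coalesce with adjacent free neighbors -> [0-1 ALLOC][2-40 FREE]

Answer: [0-1 ALLOC][2-40 FREE]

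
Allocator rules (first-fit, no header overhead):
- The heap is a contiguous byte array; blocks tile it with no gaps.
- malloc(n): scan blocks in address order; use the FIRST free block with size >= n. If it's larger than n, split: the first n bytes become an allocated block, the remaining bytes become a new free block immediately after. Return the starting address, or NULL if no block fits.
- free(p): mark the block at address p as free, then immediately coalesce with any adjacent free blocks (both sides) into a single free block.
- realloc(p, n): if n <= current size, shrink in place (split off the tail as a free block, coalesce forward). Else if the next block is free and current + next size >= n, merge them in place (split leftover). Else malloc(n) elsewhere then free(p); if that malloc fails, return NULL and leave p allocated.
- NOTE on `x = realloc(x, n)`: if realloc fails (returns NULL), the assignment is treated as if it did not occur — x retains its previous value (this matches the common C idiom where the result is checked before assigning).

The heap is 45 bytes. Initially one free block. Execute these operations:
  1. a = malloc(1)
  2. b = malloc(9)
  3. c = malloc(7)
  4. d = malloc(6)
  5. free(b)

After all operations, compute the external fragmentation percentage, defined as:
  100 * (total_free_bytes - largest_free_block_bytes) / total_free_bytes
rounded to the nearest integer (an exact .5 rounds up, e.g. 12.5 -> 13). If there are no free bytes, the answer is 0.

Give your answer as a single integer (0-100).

Answer: 29

Derivation:
Op 1: a = malloc(1) -> a = 0; heap: [0-0 ALLOC][1-44 FREE]
Op 2: b = malloc(9) -> b = 1; heap: [0-0 ALLOC][1-9 ALLOC][10-44 FREE]
Op 3: c = malloc(7) -> c = 10; heap: [0-0 ALLOC][1-9 ALLOC][10-16 ALLOC][17-44 FREE]
Op 4: d = malloc(6) -> d = 17; heap: [0-0 ALLOC][1-9 ALLOC][10-16 ALLOC][17-22 ALLOC][23-44 FREE]
Op 5: free(b) -> (freed b); heap: [0-0 ALLOC][1-9 FREE][10-16 ALLOC][17-22 ALLOC][23-44 FREE]
Free blocks: [9 22] total_free=31 largest=22 -> 100*(31-22)/31 = 900/31 ≈ 29.032 -> rounds to 29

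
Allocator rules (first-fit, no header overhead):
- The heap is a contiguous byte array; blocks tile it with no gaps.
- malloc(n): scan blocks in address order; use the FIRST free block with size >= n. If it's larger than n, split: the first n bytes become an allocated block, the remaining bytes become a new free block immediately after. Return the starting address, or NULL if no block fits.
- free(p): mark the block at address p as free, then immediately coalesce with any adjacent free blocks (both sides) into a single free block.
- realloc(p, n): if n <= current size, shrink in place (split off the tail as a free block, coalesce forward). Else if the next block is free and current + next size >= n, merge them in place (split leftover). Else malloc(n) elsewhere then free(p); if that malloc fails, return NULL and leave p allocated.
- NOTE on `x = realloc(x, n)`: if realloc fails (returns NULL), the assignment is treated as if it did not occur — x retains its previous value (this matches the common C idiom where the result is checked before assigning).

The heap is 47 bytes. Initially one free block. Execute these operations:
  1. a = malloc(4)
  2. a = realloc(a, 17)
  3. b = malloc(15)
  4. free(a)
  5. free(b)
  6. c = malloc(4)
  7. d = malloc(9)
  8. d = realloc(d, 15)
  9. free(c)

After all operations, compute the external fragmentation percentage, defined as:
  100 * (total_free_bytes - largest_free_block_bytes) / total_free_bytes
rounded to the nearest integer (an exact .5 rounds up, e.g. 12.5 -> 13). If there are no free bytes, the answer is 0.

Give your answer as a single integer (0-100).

Op 1: a = malloc(4) -> a = 0; heap: [0-3 ALLOC][4-46 FREE]
Op 2: a = realloc(a, 17) -> a = 0; heap: [0-16 ALLOC][17-46 FREE]
Op 3: b = malloc(15) -> b = 17; heap: [0-16 ALLOC][17-31 ALLOC][32-46 FREE]
Op 4: free(a) -> (freed a); heap: [0-16 FREE][17-31 ALLOC][32-46 FREE]
Op 5: free(b) -> (freed b); heap: [0-46 FREE]
Op 6: c = malloc(4) -> c = 0; heap: [0-3 ALLOC][4-46 FREE]
Op 7: d = malloc(9) -> d = 4; heap: [0-3 ALLOC][4-12 ALLOC][13-46 FREE]
Op 8: d = realloc(d, 15) -> d = 4; heap: [0-3 ALLOC][4-18 ALLOC][19-46 FREE]
Op 9: free(c) -> (freed c); heap: [0-3 FREE][4-18 ALLOC][19-46 FREE]
Free blocks: [4 28] total_free=32 largest=28 -> 100*(32-28)/32 = 400/32 = 12.5 -> rounds to 13

Answer: 13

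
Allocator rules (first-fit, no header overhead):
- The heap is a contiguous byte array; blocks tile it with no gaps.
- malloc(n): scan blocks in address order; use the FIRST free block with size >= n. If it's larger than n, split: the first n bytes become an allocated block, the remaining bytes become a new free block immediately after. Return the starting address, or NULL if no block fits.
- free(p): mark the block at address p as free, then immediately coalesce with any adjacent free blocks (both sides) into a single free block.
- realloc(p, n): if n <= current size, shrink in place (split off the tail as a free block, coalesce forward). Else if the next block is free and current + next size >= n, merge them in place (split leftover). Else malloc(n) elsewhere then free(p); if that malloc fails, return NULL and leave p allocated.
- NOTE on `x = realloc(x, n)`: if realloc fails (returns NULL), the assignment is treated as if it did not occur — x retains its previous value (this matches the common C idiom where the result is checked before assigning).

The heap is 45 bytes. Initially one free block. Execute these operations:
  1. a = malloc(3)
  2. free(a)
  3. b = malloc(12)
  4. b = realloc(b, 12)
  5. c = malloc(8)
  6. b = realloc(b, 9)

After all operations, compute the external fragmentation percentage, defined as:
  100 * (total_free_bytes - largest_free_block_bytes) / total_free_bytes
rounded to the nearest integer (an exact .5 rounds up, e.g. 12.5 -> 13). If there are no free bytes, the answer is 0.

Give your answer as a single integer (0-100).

Answer: 11

Derivation:
Op 1: a = malloc(3) -> a = 0; heap: [0-2 ALLOC][3-44 FREE]
Op 2: free(a) -> (freed a); heap: [0-44 FREE]
Op 3: b = malloc(12) -> b = 0; heap: [0-11 ALLOC][12-44 FREE]
Op 4: b = realloc(b, 12) -> b = 0; heap: [0-11 ALLOC][12-44 FREE]
Op 5: c = malloc(8) -> c = 12; heap: [0-11 ALLOC][12-19 ALLOC][20-44 FREE]
Op 6: b = realloc(b, 9) -> b = 0; heap: [0-8 ALLOC][9-11 FREE][12-19 ALLOC][20-44 FREE]
Free blocks: [3 25] total_free=28 largest=25 -> 100*(28-25)/28 = 300/28 ≈ 10.714 -> rounds to 11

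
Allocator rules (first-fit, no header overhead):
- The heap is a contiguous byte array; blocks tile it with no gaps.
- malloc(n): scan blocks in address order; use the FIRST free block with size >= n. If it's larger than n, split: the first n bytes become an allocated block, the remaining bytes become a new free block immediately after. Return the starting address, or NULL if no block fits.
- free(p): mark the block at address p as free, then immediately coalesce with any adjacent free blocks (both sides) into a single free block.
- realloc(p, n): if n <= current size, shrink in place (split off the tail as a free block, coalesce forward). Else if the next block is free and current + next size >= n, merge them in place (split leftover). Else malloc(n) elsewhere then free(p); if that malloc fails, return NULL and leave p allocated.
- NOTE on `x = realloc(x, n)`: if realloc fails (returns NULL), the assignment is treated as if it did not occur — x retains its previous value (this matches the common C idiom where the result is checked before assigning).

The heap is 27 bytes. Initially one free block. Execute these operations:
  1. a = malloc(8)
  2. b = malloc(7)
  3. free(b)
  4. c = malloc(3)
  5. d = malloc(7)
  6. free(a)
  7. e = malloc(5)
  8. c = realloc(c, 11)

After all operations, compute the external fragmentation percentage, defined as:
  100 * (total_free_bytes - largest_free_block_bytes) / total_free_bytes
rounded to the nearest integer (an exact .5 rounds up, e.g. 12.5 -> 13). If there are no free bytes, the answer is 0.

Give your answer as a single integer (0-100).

Op 1: a = malloc(8) -> a = 0; heap: [0-7 ALLOC][8-26 FREE]
Op 2: b = malloc(7) -> b = 8; heap: [0-7 ALLOC][8-14 ALLOC][15-26 FREE]
Op 3: free(b) -> (freed b); heap: [0-7 ALLOC][8-26 FREE]
Op 4: c = malloc(3) -> c = 8; heap: [0-7 ALLOC][8-10 ALLOC][11-26 FREE]
Op 5: d = malloc(7) -> d = 11; heap: [0-7 ALLOC][8-10 ALLOC][11-17 ALLOC][18-26 FREE]
Op 6: free(a) -> (freed a); heap: [0-7 FREE][8-10 ALLOC][11-17 ALLOC][18-26 FREE]
Op 7: e = malloc(5) -> e = 0; heap: [0-4 ALLOC][5-7 FREE][8-10 ALLOC][11-17 ALLOC][18-26 FREE]
Op 8: c = realloc(c, 11) -> NULL (c unchanged); heap: [0-4 ALLOC][5-7 FREE][8-10 ALLOC][11-17 ALLOC][18-26 FREE]
Free blocks: [3 9] total_free=12 largest=9 -> 100*(12-9)/12 = 300/12 = 25

Answer: 25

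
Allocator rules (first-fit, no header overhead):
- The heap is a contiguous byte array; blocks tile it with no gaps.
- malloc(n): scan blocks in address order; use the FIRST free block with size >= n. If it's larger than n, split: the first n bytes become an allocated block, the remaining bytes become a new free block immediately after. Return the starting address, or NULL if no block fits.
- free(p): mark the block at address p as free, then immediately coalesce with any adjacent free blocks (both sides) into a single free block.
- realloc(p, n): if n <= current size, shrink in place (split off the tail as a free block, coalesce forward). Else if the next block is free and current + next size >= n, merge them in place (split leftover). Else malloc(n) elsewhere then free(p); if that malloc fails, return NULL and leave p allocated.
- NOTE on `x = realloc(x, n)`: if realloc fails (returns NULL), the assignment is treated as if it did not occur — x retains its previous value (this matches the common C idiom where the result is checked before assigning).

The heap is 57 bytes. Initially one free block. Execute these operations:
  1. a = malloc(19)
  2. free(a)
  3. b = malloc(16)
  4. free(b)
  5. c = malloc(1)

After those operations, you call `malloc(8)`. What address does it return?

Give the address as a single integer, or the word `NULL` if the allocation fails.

Op 1: a = malloc(19) -> a = 0; heap: [0-18 ALLOC][19-56 FREE]
Op 2: free(a) -> (freed a); heap: [0-56 FREE]
Op 3: b = malloc(16) -> b = 0; heap: [0-15 ALLOC][16-56 FREE]
Op 4: free(b) -> (freed b); heap: [0-56 FREE]
Op 5: c = malloc(1) -> c = 0; heap: [0-0 ALLOC][1-56 FREE]
malloc(8): first-fit scan over [0-0 ALLOC][1-56 FREE] -> 1

Answer: 1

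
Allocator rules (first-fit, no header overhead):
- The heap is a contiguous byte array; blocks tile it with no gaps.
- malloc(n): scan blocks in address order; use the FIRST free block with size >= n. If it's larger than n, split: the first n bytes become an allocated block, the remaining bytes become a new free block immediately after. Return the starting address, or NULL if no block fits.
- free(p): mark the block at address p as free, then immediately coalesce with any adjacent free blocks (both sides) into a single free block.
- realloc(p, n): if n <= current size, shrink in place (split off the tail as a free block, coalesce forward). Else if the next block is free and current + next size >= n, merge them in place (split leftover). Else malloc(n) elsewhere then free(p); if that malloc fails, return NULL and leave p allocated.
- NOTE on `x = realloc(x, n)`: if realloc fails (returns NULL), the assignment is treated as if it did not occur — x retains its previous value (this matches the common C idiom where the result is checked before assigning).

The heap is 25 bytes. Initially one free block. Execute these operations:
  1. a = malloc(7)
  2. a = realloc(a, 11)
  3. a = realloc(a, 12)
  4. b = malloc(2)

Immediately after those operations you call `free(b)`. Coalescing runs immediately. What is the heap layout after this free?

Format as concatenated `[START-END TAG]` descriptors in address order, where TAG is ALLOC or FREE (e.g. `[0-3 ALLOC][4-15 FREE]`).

Op 1: a = malloc(7) -> a = 0; heap: [0-6 ALLOC][7-24 FREE]
Op 2: a = realloc(a, 11) -> a = 0; heap: [0-10 ALLOC][11-24 FREE]
Op 3: a = realloc(a, 12) -> a = 0; heap: [0-11 ALLOC][12-24 FREE]
Op 4: b = malloc(2) -> b = 12; heap: [0-11 ALLOC][12-13 ALLOC][14-24 FREE]
free(b): b = 12 -> block [12-13 ALLOC]; mark free, coalesce with adjacent free neighbors -> [0-11 ALLOC][12-24 FREE]

Answer: [0-11 ALLOC][12-24 FREE]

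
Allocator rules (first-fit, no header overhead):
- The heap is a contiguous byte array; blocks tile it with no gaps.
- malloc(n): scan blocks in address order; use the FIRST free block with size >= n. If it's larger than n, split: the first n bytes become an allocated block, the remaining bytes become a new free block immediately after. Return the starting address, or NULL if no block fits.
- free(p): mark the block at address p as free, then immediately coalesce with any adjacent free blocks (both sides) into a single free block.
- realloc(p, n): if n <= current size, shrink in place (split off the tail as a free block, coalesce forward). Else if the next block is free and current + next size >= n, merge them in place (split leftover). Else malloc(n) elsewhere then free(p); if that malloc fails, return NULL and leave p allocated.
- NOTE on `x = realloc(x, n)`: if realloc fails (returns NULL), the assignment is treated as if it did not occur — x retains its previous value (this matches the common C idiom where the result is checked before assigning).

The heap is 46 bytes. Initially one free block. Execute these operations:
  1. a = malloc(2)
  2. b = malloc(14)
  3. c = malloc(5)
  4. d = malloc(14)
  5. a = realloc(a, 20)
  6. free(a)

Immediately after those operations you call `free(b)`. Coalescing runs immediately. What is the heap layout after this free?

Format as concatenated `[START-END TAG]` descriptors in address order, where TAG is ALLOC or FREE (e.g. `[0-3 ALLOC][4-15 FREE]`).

Answer: [0-15 FREE][16-20 ALLOC][21-34 ALLOC][35-45 FREE]

Derivation:
Op 1: a = malloc(2) -> a = 0; heap: [0-1 ALLOC][2-45 FREE]
Op 2: b = malloc(14) -> b = 2; heap: [0-1 ALLOC][2-15 ALLOC][16-45 FREE]
Op 3: c = malloc(5) -> c = 16; heap: [0-1 ALLOC][2-15 ALLOC][16-20 ALLOC][21-45 FREE]
Op 4: d = malloc(14) -> d = 21; heap: [0-1 ALLOC][2-15 ALLOC][16-20 ALLOC][21-34 ALLOC][35-45 FREE]
Op 5: a = realloc(a, 20) -> NULL (a unchanged); heap: [0-1 ALLOC][2-15 ALLOC][16-20 ALLOC][21-34 ALLOC][35-45 FREE]
Op 6: free(a) -> (freed a); heap: [0-1 FREE][2-15 ALLOC][16-20 ALLOC][21-34 ALLOC][35-45 FREE]
free(b): b = 2 -> block [2-15 ALLOC]; mark free, coalesce with adjacent free neighbors -> [0-15 FREE][16-20 ALLOC][21-34 ALLOC][35-45 FREE]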